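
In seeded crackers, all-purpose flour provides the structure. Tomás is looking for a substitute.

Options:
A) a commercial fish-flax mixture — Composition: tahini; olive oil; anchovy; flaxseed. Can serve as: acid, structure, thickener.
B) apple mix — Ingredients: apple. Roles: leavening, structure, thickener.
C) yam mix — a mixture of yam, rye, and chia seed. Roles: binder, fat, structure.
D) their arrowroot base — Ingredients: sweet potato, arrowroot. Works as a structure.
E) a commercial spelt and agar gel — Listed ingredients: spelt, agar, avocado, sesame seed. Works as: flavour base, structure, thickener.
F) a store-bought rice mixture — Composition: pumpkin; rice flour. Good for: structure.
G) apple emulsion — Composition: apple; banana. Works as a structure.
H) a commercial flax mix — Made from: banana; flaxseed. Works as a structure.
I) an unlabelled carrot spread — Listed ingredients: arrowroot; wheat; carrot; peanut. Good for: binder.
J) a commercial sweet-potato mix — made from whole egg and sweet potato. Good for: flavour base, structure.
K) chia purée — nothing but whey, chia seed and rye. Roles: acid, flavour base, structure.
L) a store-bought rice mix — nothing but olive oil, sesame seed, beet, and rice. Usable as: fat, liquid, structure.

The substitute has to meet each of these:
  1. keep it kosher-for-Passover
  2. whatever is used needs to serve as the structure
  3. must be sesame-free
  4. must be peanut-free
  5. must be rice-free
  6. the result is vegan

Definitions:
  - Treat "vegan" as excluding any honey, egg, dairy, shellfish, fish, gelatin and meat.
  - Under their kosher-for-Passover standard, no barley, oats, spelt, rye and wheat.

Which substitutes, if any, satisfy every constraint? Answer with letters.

B, D, G, H

A: has anchovy, so not vegan; has tahini, so not sesame-free — out
B: only apple; none excluded — valid
C: has rye, so not kosher-for-Passover — out
D: no sesame, no rice — valid
E: has spelt, so not kosher-for-Passover; has sesame seed, so not sesame-free — out
F: has rice flour, so not rice-free — no
G: nothing on the exclusion list — valid
H: nothing on the exclusion list — valid
I: not usable as a structure; has wheat, so not kosher-for-Passover (and 1 more) — no
J: has whole egg, so not vegan — reject
K: has whey, so not vegan; has rye, so not kosher-for-Passover — reject
L: has sesame seed, so not sesame-free; has rice, so not rice-free — no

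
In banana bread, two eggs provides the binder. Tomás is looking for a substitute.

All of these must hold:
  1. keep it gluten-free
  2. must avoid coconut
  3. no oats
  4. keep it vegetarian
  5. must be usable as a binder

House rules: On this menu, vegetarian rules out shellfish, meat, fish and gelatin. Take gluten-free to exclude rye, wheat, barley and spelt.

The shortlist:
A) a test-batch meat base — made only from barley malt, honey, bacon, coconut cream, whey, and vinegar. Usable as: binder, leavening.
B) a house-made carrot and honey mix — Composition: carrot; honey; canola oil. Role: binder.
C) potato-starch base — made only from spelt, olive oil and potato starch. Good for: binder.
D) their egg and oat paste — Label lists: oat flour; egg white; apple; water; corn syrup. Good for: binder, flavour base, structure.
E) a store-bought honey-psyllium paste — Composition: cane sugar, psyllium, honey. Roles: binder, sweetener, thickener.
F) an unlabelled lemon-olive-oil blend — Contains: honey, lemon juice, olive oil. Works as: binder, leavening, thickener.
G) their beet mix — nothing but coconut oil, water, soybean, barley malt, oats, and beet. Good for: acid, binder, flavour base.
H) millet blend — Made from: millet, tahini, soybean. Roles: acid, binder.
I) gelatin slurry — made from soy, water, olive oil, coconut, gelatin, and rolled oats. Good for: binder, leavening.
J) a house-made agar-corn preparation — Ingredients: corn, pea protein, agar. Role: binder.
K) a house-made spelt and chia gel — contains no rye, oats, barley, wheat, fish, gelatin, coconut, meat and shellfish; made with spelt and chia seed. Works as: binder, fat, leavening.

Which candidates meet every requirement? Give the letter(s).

B, E, F, H, J

A: has bacon, so not vegetarian; has barley malt, so not gluten-free (and 1 more) — no
B: works as a binder, no oats, no coconut — valid
C: has spelt, so not gluten-free — reject
D: has oat flour, so not oat-free — reject
E: only honey, cane sugar and psyllium; none excluded — keep
F: gluten-free, no oats — keep
G: has barley malt, so not gluten-free; has oats, so not oat-free (and 1 more) — no
H: works as a binder, no coconut, no oats — keep
I: has gelatin, so not vegetarian; has rolled oats, so not oat-free (and 1 more) — out
J: all constraints satisfied — OK
K: has spelt, so not gluten-free — no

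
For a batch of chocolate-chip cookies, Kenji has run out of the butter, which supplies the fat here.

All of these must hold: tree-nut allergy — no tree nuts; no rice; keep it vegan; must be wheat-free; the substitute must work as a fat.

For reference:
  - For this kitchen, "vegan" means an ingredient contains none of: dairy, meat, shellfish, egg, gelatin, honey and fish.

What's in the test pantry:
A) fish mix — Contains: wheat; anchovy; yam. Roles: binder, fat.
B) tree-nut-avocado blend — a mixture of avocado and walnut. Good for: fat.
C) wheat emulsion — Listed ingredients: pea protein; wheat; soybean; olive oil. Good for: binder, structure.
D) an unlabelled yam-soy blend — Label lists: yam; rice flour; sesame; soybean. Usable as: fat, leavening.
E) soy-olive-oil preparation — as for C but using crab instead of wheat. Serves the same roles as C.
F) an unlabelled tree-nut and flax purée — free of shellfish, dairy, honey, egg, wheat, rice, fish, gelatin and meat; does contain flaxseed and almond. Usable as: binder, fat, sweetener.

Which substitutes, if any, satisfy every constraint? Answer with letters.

none

A: has anchovy, so not vegan; has wheat, so not wheat-free — out
B: has walnut, so not tree-nut-free — reject
C: not usable as a fat; has wheat, so not wheat-free — reject
D: has rice flour, so not rice-free — reject
E: not usable as a fat; has crab, so not vegan — reject
F: has almond, so not tree-nut-free — out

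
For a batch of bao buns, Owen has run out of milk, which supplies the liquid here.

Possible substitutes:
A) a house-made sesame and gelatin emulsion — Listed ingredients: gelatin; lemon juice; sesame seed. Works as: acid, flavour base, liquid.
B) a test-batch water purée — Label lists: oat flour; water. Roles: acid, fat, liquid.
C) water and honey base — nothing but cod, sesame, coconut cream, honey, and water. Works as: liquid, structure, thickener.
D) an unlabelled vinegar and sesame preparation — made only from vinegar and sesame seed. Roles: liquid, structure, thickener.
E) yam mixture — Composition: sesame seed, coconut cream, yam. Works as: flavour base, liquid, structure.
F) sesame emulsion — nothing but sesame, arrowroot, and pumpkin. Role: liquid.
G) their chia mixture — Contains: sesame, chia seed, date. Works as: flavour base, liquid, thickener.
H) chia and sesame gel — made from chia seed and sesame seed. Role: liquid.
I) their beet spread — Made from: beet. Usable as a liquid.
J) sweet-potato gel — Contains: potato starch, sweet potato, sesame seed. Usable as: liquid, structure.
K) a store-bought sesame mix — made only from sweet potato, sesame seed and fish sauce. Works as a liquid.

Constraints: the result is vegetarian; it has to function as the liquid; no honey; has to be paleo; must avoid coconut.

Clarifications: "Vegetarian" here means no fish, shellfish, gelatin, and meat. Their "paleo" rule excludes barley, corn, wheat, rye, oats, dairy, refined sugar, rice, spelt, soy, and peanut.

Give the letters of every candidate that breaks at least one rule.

A, B, C, E, K

A: has gelatin, so not vegetarian — out
B: has oat flour, so not paleo — reject
C: has cod, so not vegetarian; has honey, so not honey-free (and 1 more) — out
D: all constraints satisfied — OK
E: has coconut cream, so not coconut-free — out
F: all constraints satisfied — valid
G: only sesame, chia seed and date; none excluded — keep
H: works as a liquid, paleo, vegetarian — keep
I: every rule checks out — OK
J: only sesame seed, sweet potato, and potato starch; none excluded — OK
K: has fish sauce, so not vegetarian — no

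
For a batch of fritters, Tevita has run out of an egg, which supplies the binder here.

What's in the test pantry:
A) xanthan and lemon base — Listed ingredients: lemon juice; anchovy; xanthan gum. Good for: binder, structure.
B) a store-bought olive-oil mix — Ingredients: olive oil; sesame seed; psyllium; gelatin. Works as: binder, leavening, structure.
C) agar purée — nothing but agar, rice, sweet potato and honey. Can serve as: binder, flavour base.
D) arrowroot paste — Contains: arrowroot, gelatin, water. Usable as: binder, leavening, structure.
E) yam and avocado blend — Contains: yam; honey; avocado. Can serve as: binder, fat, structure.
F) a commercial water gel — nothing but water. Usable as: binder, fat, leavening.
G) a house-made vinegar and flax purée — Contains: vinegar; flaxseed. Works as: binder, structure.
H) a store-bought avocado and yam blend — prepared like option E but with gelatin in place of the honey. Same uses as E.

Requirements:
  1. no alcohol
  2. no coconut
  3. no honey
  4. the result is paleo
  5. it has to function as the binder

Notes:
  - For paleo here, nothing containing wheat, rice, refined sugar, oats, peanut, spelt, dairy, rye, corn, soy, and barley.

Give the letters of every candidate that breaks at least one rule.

C, E

A: only anchovy, xanthan gum and lemon juice; none excluded — OK
B: gelatin and sesame seed etc. — none of it excluded — valid
C: has rice, so not paleo; has honey, so not honey-free — no
D: only gelatin, arrowroot and water; none excluded — keep
E: has honey, so not honey-free — out
F: only water; none excluded — valid
G: nothing on the exclusion list — keep
H: all constraints satisfied — valid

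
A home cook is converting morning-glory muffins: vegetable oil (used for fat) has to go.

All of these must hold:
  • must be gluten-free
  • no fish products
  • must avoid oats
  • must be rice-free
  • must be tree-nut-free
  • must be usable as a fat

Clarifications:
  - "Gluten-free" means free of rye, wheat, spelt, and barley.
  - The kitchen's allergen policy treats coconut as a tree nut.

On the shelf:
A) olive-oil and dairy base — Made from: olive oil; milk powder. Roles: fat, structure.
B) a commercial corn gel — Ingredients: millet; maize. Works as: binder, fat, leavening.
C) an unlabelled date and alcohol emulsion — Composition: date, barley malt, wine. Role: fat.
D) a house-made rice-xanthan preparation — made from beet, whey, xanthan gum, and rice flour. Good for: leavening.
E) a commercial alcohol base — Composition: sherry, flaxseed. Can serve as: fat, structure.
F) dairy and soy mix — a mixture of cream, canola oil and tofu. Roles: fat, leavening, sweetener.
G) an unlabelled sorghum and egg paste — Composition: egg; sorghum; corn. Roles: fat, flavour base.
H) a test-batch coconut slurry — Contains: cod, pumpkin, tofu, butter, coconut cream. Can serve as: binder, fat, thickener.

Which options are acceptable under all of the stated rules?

A: only milk powder and olive oil; none excluded — keep
B: only maize and millet; none excluded — keep
C: has barley malt, so not gluten-free — reject
D: not usable as a fat; has rice flour, so not rice-free — reject
E: only sherry and flaxseed; none excluded — keep
F: works as a fat, gluten-free, no oats — OK
G: only corn, egg and sorghum; none excluded — keep
H: has coconut cream, so not tree-nut-free; has cod, so not fish-free — out

A, B, E, F, G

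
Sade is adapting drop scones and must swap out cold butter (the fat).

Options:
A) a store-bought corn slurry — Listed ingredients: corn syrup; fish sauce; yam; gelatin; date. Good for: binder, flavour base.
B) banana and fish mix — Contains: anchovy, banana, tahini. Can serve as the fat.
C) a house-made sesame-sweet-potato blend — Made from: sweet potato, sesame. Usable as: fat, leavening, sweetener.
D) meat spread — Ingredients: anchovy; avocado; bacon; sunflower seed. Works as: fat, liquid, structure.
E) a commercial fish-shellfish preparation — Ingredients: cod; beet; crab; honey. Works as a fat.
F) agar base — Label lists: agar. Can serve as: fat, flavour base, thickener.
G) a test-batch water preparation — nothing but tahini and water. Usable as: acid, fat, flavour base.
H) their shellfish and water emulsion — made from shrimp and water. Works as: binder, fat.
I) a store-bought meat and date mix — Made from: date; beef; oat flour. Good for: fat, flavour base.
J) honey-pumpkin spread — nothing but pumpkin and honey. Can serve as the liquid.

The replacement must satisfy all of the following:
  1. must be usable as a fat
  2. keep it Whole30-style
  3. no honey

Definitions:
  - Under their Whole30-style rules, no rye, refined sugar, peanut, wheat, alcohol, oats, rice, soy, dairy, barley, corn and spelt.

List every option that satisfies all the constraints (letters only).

A: not usable as a fat; has corn syrup, so not Whole30-style — out
B: all constraints satisfied — OK
C: only sesame and sweet potato; none excluded — keep
D: no honey, Whole30-style — valid
E: has honey, so not honey-free — out
F: Whole30-style, no honey — keep
G: Whole30-style, no honey — keep
H: no honey, Whole30-style — valid
I: has oat flour, so not Whole30-style — reject
J: not usable as a fat; has honey, so not honey-free — no

B, C, D, F, G, H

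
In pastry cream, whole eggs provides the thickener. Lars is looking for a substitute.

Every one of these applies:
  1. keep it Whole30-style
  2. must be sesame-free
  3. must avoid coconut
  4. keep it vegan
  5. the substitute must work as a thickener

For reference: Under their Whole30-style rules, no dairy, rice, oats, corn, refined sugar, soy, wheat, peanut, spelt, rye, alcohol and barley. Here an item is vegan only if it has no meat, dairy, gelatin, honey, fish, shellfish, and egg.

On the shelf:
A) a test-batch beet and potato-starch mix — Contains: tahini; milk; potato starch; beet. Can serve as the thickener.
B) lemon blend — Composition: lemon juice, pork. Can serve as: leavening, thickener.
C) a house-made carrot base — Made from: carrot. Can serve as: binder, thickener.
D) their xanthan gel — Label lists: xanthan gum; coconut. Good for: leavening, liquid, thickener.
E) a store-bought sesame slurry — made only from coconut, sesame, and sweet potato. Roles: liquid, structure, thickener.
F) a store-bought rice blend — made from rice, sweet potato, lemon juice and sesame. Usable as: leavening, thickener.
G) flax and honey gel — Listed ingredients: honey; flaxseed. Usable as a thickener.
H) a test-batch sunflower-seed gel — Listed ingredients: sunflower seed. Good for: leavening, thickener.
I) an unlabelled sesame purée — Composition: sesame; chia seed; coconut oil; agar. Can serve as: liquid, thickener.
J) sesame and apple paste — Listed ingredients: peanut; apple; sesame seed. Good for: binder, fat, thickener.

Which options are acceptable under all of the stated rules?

C, H

A: has milk, so not Whole30-style; has milk, so not vegan (and 1 more) — out
B: has pork, so not vegan — reject
C: every rule checks out — OK
D: has coconut, so not coconut-free — no
E: has coconut, so not coconut-free; has sesame, so not sesame-free — reject
F: has rice, so not Whole30-style; has sesame, so not sesame-free — no
G: has honey, so not vegan — out
H: Whole30-style, no sesame — valid
I: has coconut oil, so not coconut-free; has sesame, so not sesame-free — no
J: has peanut, so not Whole30-style; has sesame seed, so not sesame-free — out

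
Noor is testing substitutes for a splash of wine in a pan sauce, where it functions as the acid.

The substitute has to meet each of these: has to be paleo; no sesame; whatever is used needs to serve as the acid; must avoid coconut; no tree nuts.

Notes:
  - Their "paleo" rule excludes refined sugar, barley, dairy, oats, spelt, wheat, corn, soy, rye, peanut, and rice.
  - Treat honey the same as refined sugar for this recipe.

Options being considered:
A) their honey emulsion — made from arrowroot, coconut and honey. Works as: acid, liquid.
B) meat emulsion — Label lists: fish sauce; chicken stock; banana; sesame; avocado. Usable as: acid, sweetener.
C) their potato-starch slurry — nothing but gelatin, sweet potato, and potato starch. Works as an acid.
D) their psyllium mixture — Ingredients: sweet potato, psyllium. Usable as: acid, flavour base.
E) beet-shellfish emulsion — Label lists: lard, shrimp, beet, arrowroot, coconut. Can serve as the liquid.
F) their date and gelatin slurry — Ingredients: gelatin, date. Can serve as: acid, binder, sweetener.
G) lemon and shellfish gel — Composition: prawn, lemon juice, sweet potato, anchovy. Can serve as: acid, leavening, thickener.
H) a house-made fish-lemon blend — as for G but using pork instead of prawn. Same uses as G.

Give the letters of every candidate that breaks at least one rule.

A, B, E

A: has honey, so not paleo; has coconut, so not coconut-free — reject
B: has sesame, so not sesame-free — no
C: paleo, no sesame — valid
D: only sweet potato and psyllium; none excluded — keep
E: not usable as an acid; has coconut, so not coconut-free — out
F: all constraints satisfied — valid
G: anchovy and prawn etc. — none of it excluded — OK
H: every rule checks out — OK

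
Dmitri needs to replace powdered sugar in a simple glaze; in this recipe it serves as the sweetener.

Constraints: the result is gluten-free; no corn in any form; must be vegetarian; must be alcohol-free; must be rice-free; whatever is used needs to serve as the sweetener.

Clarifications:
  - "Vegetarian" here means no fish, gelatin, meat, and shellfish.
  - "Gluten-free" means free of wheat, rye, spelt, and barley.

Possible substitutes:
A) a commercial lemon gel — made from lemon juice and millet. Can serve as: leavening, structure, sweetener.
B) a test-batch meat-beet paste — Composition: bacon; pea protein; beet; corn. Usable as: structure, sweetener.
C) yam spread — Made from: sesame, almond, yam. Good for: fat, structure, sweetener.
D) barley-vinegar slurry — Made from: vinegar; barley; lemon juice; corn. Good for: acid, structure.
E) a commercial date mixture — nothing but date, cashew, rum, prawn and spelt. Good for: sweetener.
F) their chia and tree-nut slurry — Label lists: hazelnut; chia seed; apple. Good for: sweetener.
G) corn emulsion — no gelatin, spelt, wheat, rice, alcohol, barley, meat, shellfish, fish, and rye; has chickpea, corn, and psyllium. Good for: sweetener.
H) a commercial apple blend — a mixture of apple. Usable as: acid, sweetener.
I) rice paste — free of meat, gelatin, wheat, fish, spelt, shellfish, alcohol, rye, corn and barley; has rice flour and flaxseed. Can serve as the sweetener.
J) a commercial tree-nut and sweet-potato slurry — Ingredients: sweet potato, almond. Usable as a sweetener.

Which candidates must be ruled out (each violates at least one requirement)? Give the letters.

B, D, E, G, I

A: nothing on the exclusion list — valid
B: has bacon, so not vegetarian; has corn, so not corn-free — reject
C: only sesame, almond, and yam; none excluded — OK
D: not usable as a sweetener; has barley, so not gluten-free (and 1 more) — out
E: has prawn, so not vegetarian; has spelt, so not gluten-free (and 1 more) — out
F: all constraints satisfied — OK
G: has corn, so not corn-free — no
H: works as a sweetener, no rice, no corn — keep
I: has rice flour, so not rice-free — no
J: works as a sweetener, no corn, vegetarian — valid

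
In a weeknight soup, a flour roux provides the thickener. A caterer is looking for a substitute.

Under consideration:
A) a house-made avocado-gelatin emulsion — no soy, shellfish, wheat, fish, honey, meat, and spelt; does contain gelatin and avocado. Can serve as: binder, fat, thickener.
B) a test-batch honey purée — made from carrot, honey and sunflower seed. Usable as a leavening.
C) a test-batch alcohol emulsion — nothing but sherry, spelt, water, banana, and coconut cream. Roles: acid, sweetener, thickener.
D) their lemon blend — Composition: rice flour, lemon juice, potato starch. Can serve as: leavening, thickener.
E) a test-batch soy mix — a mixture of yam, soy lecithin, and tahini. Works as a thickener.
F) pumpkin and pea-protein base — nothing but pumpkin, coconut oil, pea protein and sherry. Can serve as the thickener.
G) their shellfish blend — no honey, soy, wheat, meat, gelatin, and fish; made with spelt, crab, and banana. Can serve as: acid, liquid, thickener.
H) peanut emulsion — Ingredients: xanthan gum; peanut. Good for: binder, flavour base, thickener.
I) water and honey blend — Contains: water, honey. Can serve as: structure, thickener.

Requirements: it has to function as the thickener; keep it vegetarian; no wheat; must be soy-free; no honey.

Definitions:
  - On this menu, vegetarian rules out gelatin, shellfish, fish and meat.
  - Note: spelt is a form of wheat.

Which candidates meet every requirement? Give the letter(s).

D, F, H

A: has gelatin, so not vegetarian — no
B: not usable as a thickener; has honey, so not honey-free — no
C: has spelt, so not wheat-free — no
D: nothing on the exclusion list — keep
E: has soy lecithin, so not soy-free — no
F: every rule checks out — OK
G: has crab, so not vegetarian; has spelt, so not wheat-free — reject
H: only peanut and xanthan gum; none excluded — keep
I: has honey, so not honey-free — no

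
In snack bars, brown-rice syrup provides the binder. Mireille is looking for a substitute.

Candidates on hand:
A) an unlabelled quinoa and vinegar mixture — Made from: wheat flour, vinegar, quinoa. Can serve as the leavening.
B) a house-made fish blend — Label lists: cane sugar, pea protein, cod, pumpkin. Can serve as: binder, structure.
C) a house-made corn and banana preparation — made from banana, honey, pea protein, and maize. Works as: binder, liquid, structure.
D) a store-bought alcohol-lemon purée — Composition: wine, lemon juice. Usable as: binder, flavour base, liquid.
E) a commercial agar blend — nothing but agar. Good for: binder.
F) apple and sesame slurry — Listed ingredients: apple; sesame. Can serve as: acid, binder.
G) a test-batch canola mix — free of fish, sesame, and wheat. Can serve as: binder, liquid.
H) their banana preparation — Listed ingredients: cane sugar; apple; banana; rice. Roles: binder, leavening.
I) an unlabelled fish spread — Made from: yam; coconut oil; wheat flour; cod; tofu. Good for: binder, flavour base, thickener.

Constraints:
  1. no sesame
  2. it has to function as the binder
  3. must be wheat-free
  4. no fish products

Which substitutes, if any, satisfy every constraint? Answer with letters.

A: not usable as a binder; has wheat flour, so not wheat-free — reject
B: has cod, so not fish-free — no
C: works as a binder, no fish, no sesame — keep
D: every rule checks out — valid
E: only agar; none excluded — keep
F: has sesame, so not sesame-free — reject
G: no sesame, no wheat — keep
H: rice and cane sugar etc. — none of it excluded — valid
I: has wheat flour, so not wheat-free; has cod, so not fish-free — out

C, D, E, G, H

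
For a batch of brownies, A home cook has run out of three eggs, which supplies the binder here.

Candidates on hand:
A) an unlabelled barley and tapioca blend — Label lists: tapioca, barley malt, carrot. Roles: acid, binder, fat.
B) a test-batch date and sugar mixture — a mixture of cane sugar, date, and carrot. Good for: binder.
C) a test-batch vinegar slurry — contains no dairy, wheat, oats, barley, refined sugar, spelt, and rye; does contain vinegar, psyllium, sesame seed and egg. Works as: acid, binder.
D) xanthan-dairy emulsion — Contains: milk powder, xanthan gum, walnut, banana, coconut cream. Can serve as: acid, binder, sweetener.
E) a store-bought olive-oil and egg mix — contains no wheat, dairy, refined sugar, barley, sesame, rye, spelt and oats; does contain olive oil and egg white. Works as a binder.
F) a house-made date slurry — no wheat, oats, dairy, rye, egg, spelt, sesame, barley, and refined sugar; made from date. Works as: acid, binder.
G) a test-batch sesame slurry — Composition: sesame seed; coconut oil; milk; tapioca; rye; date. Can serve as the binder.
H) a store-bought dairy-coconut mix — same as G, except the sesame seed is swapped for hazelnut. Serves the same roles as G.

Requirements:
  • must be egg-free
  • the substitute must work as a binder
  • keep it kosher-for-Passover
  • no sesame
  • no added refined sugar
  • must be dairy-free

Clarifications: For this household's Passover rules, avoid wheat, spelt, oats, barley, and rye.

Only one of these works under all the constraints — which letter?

A: has barley malt, so not kosher-for-Passover — reject
B: has cane sugar, so not no-added-sugar — out
C: has sesame seed, so not sesame-free; has egg, so not egg-free — no
D: has milk powder, so not dairy-free — reject
E: has egg white, so not egg-free — reject
F: works as a binder, no dairy, no sesame — valid
G: has rye, so not kosher-for-Passover; has sesame seed, so not sesame-free (and 1 more) — no
H: has rye, so not kosher-for-Passover; has milk, so not dairy-free — reject

F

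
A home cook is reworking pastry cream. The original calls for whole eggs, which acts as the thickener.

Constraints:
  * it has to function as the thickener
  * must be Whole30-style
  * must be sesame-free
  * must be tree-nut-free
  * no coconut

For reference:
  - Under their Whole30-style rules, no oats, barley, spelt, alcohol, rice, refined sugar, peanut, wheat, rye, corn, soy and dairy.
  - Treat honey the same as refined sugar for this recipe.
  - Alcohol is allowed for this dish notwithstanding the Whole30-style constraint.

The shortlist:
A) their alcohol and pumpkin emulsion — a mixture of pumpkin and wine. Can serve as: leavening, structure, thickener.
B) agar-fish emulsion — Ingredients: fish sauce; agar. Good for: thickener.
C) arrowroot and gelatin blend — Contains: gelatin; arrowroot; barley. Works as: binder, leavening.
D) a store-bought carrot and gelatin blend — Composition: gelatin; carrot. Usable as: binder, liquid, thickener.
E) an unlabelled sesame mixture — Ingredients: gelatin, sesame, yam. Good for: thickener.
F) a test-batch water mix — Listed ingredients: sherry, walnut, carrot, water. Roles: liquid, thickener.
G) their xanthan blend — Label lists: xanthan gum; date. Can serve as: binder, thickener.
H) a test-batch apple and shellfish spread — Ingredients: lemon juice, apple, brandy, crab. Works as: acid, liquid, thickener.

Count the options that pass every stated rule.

A: alcohol is permitted under the Whole30-style carve-out; nothing else excluded — OK
B: Whole30-style, no sesame — valid
C: not usable as a thickener; has barley, so not Whole30-style — no
D: works as a thickener, Whole30-style, no sesame — OK
E: has sesame, so not sesame-free — out
F: has walnut, so not tree-nut-free — out
G: works as a thickener, Whole30-style, no sesame — valid
H: alcohol is permitted under the Whole30-style carve-out; nothing else excluded — OK

5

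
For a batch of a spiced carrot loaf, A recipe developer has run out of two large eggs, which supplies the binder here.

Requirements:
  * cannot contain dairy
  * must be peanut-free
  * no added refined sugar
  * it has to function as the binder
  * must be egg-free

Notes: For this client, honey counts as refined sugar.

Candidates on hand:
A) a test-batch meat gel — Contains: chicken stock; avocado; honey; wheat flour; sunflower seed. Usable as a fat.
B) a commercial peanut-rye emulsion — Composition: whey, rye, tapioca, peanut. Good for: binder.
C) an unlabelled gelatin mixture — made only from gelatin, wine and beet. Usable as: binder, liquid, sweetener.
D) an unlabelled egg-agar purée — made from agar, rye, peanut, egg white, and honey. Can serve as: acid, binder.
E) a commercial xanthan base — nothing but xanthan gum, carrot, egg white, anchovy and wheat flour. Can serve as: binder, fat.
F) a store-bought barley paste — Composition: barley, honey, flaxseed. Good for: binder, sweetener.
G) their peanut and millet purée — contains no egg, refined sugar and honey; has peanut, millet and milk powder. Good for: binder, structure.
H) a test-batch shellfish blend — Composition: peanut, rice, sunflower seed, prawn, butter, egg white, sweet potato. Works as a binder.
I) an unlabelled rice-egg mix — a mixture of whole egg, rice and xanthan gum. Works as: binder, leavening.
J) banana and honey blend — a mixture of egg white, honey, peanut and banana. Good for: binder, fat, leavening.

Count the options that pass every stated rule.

A: not usable as a binder; has honey, so not no-added-sugar — out
B: has whey, so not dairy-free; has peanut, so not peanut-free — reject
C: no egg, no dairy — keep
D: has honey, so not no-added-sugar; has peanut, so not peanut-free (and 1 more) — out
E: has egg white, so not egg-free — out
F: has honey, so not no-added-sugar — out
G: has milk powder, so not dairy-free; has peanut, so not peanut-free — out
H: has butter, so not dairy-free; has peanut, so not peanut-free (and 1 more) — out
I: has whole egg, so not egg-free — reject
J: has honey, so not no-added-sugar; has peanut, so not peanut-free (and 1 more) — no

1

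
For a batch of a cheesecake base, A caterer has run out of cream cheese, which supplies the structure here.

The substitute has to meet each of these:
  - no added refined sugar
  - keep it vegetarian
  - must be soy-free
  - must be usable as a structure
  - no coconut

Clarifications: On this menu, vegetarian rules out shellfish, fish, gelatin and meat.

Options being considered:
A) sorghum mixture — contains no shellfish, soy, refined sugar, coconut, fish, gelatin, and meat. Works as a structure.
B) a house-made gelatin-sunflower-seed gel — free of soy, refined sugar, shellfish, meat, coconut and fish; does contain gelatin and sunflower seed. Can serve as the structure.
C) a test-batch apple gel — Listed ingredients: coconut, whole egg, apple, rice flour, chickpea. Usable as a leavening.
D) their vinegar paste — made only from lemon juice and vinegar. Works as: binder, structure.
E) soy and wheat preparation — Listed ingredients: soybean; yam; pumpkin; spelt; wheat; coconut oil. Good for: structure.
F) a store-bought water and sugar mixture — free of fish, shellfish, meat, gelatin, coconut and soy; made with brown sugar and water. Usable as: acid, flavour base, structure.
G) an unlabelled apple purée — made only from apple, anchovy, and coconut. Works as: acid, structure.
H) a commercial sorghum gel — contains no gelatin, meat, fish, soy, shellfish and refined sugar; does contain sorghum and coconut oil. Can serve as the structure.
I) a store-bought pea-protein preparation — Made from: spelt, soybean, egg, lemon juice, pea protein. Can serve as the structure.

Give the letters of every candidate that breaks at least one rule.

B, C, E, F, G, H, I

A: works as a structure, no coconut, no soy — keep
B: has gelatin, so not vegetarian — reject
C: not usable as a structure; has coconut, so not coconut-free — out
D: no soy, no refined sugar — OK
E: has coconut oil, so not coconut-free; has soybean, so not soy-free — reject
F: has brown sugar, so not no-added-sugar — reject
G: has anchovy, so not vegetarian; has coconut, so not coconut-free — out
H: has coconut oil, so not coconut-free — no
I: has soybean, so not soy-free — no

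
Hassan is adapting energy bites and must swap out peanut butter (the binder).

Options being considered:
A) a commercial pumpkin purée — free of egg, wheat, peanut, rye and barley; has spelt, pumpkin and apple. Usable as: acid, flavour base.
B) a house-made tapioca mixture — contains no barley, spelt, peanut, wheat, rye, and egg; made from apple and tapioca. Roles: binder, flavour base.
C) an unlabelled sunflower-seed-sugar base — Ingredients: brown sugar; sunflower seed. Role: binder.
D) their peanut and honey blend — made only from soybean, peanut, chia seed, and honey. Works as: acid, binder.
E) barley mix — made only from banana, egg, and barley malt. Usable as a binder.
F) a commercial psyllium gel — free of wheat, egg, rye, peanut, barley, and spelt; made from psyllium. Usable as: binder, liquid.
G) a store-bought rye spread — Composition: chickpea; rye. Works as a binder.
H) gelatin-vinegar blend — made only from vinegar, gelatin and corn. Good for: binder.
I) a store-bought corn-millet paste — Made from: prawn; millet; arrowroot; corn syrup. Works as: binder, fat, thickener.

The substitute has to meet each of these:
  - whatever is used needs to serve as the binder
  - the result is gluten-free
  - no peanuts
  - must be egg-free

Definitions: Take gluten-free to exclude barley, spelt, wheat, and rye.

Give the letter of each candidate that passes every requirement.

B, C, F, H, I

A: not usable as a binder; has spelt, so not gluten-free — out
B: gluten-free, no egg — valid
C: only brown sugar and sunflower seed; none excluded — valid
D: has peanut, so not peanut-free — reject
E: has barley malt, so not gluten-free; has egg, so not egg-free — out
F: gluten-free, no egg — valid
G: has rye, so not gluten-free — out
H: only corn, gelatin and vinegar; none excluded — OK
I: corn syrup and prawn etc. — none of it excluded — OK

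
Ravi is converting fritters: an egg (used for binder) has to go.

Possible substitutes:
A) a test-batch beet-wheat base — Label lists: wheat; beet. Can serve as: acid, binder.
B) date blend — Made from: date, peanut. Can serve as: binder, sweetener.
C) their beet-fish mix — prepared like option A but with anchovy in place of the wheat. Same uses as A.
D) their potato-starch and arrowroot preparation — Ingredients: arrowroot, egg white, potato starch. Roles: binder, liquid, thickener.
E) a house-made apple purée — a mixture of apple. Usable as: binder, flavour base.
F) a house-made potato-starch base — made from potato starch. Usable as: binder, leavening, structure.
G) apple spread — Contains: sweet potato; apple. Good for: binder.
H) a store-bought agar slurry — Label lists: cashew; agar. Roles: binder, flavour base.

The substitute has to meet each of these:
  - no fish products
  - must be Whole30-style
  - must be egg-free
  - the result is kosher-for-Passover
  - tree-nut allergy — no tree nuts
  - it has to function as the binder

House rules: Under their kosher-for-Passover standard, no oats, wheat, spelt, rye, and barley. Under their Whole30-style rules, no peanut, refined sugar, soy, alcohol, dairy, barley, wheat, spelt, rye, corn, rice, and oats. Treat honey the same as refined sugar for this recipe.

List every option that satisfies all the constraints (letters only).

E, F, G

A: has wheat, so not kosher-for-Passover; has wheat, so not Whole30-style — reject
B: has peanut, so not Whole30-style — out
C: has anchovy, so not fish-free — no
D: has egg white, so not egg-free — out
E: only apple; none excluded — keep
F: only potato starch; none excluded — keep
G: all constraints satisfied — OK
H: has cashew, so not tree-nut-free — reject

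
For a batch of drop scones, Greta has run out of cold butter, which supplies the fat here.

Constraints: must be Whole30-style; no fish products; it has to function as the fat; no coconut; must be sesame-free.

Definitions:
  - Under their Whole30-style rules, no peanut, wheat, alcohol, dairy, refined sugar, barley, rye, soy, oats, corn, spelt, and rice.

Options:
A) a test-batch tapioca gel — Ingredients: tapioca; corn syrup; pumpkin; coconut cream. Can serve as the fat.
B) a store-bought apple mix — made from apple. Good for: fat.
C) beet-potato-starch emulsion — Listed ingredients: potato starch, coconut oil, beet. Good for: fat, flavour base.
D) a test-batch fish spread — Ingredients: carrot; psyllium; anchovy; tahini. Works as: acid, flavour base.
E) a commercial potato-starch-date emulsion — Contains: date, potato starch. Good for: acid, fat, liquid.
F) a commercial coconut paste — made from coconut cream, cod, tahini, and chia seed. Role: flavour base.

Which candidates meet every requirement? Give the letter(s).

B, E

A: has corn syrup, so not Whole30-style; has coconut cream, so not coconut-free — no
B: only apple; none excluded — keep
C: has coconut oil, so not coconut-free — reject
D: not usable as a fat; has anchovy, so not fish-free (and 1 more) — no
E: no coconut, no fish — OK
F: not usable as a fat; has coconut cream, so not coconut-free (and 2 more) — no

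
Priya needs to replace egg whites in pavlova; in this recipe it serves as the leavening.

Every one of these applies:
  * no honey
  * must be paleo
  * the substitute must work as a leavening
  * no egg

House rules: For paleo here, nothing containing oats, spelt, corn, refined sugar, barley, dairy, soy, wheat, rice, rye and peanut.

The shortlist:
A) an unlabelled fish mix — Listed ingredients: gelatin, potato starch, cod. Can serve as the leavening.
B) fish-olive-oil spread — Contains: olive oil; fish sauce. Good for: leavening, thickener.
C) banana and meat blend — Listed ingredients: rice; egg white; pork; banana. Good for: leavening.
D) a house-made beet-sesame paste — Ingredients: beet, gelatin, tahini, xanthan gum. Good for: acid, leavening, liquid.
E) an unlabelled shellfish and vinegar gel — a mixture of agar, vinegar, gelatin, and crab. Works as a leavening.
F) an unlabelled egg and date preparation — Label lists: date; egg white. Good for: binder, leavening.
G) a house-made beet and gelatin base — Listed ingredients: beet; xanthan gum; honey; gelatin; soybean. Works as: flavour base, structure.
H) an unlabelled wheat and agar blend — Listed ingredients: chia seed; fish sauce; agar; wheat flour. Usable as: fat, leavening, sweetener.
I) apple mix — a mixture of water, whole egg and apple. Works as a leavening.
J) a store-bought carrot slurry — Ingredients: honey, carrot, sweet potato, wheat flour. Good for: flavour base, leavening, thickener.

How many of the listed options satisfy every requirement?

A: works as a leavening, paleo, no honey — OK
B: nothing on the exclusion list — valid
C: has rice, so not paleo; has egg white, so not egg-free — reject
D: no honey, no egg — OK
E: no egg, no honey — valid
F: has egg white, so not egg-free — out
G: not usable as a leavening; has soybean, so not paleo (and 1 more) — reject
H: has wheat flour, so not paleo — no
I: has whole egg, so not egg-free — out
J: has wheat flour, so not paleo; has honey, so not honey-free — no

4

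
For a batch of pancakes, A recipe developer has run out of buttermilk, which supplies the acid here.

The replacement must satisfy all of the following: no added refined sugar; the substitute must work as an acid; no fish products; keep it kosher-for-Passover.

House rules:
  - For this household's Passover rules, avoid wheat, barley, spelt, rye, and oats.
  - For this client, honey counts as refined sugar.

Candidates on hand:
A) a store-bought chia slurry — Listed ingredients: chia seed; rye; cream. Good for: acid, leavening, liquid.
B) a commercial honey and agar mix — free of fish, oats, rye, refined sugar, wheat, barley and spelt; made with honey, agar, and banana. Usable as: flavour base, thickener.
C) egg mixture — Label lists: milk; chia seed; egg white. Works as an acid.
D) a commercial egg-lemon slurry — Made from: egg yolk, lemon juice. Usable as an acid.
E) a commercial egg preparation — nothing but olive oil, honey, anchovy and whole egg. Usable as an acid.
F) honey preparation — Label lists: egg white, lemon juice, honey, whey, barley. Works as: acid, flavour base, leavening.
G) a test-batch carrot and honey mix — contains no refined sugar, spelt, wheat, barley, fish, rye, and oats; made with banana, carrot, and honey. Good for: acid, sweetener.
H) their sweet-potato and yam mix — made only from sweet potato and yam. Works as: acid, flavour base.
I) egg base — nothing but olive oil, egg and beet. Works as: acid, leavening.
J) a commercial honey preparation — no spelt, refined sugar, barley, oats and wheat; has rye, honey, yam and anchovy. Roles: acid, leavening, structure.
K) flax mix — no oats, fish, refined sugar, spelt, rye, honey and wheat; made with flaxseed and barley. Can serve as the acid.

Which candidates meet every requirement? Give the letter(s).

C, D, H, I

A: has rye, so not kosher-for-Passover — reject
B: not usable as an acid; has honey, so not no-added-sugar — reject
C: every rule checks out — keep
D: every rule checks out — keep
E: has honey, so not no-added-sugar; has anchovy, so not fish-free — reject
F: has barley, so not kosher-for-Passover; has honey, so not no-added-sugar — reject
G: has honey, so not no-added-sugar — reject
H: only sweet potato and yam; none excluded — keep
I: only egg, olive oil, and beet; none excluded — valid
J: has rye, so not kosher-for-Passover; has honey, so not no-added-sugar (and 1 more) — reject
K: has barley, so not kosher-for-Passover — reject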